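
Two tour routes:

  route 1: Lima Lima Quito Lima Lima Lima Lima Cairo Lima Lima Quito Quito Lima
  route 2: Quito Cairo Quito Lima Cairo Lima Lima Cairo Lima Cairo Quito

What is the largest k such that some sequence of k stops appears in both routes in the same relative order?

Match Quito (route 1 #3, route 2 #3), then Lima (route 1 #4, route 2 #4), then Lima (route 1 #5, route 2 #6), then Lima (route 1 #6, route 2 #7), then Lima (route 1 #7, route 2 #9), then Cairo (route 1 #8, route 2 #10), then Quito (route 1 #12, route 2 #11) — 7 stops in the same relative order in both. Since dp[13][11] = 7, nothing longer is possible.

7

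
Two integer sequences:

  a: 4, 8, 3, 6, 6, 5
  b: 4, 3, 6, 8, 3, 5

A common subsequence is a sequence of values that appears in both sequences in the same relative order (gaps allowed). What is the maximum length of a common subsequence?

Let dp[i][j] be the LCS length of the first i values of a and the first j values of b. dp[i][j] = dp[i-1][j-1]+1 when the i-th and j-th values match, else max(dp[i-1][j], dp[i][j-1]).
    ·  4  3  6  8  3  5
 ·  0  0  0  0  0  0  0
 4  0  1  1  1  1  1  1
 8  0  1  1  1  2  2  2
 3  0  1  2  2  2  3  3
 6  0  1  2  3  3  3  3
 6  0  1  2  3  3  3  3
 5  0  1  2  3  3  3  4
dp[6][6] = 4. One LCS (by backtracking along matches): 4, 8, 3, 5.

4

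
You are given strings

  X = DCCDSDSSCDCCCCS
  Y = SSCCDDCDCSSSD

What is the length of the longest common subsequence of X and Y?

8

Match C [2,3]; then C [3,4]; then D [4,5]; then D [6,6]; then C [9,7]; then D [10,8]; then C [11,9]; then S [15,12] — 8 characters in the same relative order in both. dp[15][13] = 8 confirms this is the maximum.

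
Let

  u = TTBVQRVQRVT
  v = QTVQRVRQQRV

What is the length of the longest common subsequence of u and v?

8

Let dp[i][j] be the LCS length of the first i characters of u and the first j characters of v. dp[i][j] = dp[i-1][j-1]+1 when the i-th and j-th characters match, else max(dp[i-1][j], dp[i][j-1]).
    ·  Q  T  V  Q  R  V  R  Q  Q  R  V
 ·  0  0  0  0  0  0  0  0  0  0  0  0
 T  0  0  1  1  1  1  1  1  1  1  1  1
 T  0  0  1  1  1  1  1  1  1  1  1  1
 B  0  0  1  1  1  1  1  1  1  1  1  1
 V  0  0  1  2  2  2  2  2  2  2  2  2
 Q  0  1  1  2  3  3  3  3  3  3  3  3
 R  0  1  1  2  3  4  4  4  4  4  4  4
 V  0  1  1  2  3  4  5  5  5  5  5  5
 Q  0  1  1  2  3  4  5  5  6  6  6  6
 R  0  1  1  2  3  4  5  6  6  6  7  7
 V  0  1  1  2  3  4  5  6  6  6  7  8
 T  0  1  2  2  3  4  5  6  6  6  7  8
dp[11][11] = 8. One LCS (by backtracking along matches): TVQRVQRV.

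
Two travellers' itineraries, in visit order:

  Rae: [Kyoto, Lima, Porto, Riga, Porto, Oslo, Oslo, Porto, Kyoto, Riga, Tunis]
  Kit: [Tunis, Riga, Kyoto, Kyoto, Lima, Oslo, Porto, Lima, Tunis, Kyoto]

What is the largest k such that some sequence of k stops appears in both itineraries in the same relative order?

Match Kyoto (Rae #1, Kit #4), then Lima (Rae #2, Kit #5), then Oslo (Rae #7, Kit #6), then Porto (Rae #8, Kit #7), then Kyoto (Rae #9, Kit #10) — 5 stops in the same relative order in both. dp[11][10] = 5 confirms this is the maximum.

5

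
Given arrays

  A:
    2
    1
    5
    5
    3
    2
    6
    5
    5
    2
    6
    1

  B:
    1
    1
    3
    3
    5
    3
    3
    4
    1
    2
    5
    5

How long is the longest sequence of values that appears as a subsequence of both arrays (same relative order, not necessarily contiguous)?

Pick 1 at A[2]=B[2] → 5 at A[3]=B[5] → 3 at A[5]=B[7] → 2 at A[6]=B[10] → 5 at A[8]=B[11] → 5 at A[9]=B[12]; all 6 values appear in both, in order. dp[12][12] = 6 confirms this is the maximum.

6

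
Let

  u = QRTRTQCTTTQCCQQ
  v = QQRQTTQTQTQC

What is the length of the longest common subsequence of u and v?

Match Q (u #1, v #2) → R (u #2, v #3) → T (u #3, v #5) → T (u #5, v #6) → Q (u #6, v #7) → T (u #8, v #8) → T (u #10, v #10) → Q (u #11, v #11) → C (u #13, v #12) — 9 characters in the same relative order in both. Since dp[15][12] = 9, nothing longer is possible.

9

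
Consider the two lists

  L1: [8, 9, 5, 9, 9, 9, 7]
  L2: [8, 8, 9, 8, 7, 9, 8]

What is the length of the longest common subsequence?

3

Let dp[i][j] be the LCS length of the first i values of L1 and the first j values of L2. dp[i][j] = dp[i-1][j-1]+1 when the i-th and j-th values match, else max(dp[i-1][j], dp[i][j-1]).
    ·  8  8  9  8  7  9  8
 ·  0  0  0  0  0  0  0  0
 8  0  1  1  1  1  1  1  1
 9  0  1  1  2  2  2  2  2
 5  0  1  1  2  2  2  2  2
 9  0  1  1  2  2  2  3  3
 9  0  1  1  2  2  2  3  3
 9  0  1  1  2  2  2  3  3
 7  0  1  1  2  2  3  3  3
dp[7][7] = 3. One LCS (by backtracking along matches): 8, 9, 9.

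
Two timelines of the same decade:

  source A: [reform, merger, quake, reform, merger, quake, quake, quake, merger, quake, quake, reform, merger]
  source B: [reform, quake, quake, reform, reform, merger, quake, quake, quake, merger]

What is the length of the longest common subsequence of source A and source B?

8

Taking reform at source A[1]=source B[1], quake at source A[3]=source B[3], reform at source A[4]=source B[5], merger at source A[5]=source B[6], quake at source A[8]=source B[7], quake at source A[10]=source B[8], quake at source A[11]=source B[9], merger at source A[13]=source B[10] gives a common subsequence of length 8. Since dp[13][10] = 8, nothing longer is possible.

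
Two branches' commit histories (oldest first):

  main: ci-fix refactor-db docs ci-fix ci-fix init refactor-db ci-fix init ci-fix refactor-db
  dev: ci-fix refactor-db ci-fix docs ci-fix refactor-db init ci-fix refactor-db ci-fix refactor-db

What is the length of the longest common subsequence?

8

Taking ci-fix [1,1] → refactor-db [2,2] → docs [3,4] → ci-fix [4,5] → ci-fix [5,8] → refactor-db [7,9] → ci-fix [10,10] → refactor-db [11,11] gives a common subsequence of length 8. The LCS DP gives dp[11][11] = 8, so this is optimal.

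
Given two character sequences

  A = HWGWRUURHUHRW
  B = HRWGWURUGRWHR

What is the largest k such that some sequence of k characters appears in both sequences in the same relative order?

9

Pick H (A #1, B #1); then W (A #2, B #3); then G (A #3, B #4); then W (A #4, B #5); then R (A #5, B #7); then U (A #6, B #8); then R (A #8, B #10); then H (A #11, B #12); then R (A #12, B #13); all 9 characters appear in both, in order. The LCS DP gives dp[13][13] = 9, so this is optimal.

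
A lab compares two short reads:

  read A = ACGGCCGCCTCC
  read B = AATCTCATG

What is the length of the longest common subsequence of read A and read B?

4

Let dp[i][j] be the LCS length of the first i bases of read A and the first j bases of read B. dp[i][j] = dp[i-1][j-1]+1 when the i-th and j-th bases match, else max(dp[i-1][j], dp[i][j-1]).
    ·  A  A  T  C  T  C  A  T  G
 ·  0  0  0  0  0  0  0  0  0  0
 A  0  1  1  1  1  1  1  1  1  1
 C  0  1  1  1  2  2  2  2  2  2
 G  0  1  1  1  2  2  2  2  2  3
 G  0  1  1  1  2  2  2  2  2  3
 C  0  1  1  1  2  2  3  3  3  3
 C  0  1  1  1  2  2  3  3  3  3
 G  0  1  1  1  2  2  3  3  3  4
 C  0  1  1  1  2  2  3  3  3  4
 C  0  1  1  1  2  2  3  3  3  4
 T  0  1  1  2  2  3  3  3  4  4
 C  0  1  1  2  3  3  4  4  4  4
 C  0  1  1  2  3  3  4  4  4  4
dp[12][9] = 4. One LCS (by backtracking along matches): ACCG.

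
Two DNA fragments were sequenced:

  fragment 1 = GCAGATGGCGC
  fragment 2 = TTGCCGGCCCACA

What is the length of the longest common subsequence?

Let dp[i][j] be the LCS length of the first i bases of fragment 1 and the first j bases of fragment 2. dp[i][j] = dp[i-1][j-1]+1 when the i-th and j-th bases match, else max(dp[i-1][j], dp[i][j-1]).
    ·  T  T  G  C  C  G  G  C  C  C  A  C  A
 ·  0  0  0  0  0  0  0  0  0  0  0  0  0  0
 G  0  0  0  1  1  1  1  1  1  1  1  1  1  1
 C  0  0  0  1  2  2  2  2  2  2  2  2  2  2
 A  0  0  0  1  2  2  2  2  2  2  2  3  3  3
 G  0  0  0  1  2  2  3  3  3  3  3  3  3  3
 A  0  0  0  1  2  2  3  3  3  3  3  4  4  4
 T  0  1  1  1  2  2  3  3  3  3  3  4  4  4
 G  0  1  1  2  2  2  3  4  4  4  4  4  4  4
 G  0  1  1  2  2  2  3  4  4  4  4  4  4  4
 C  0  1  1  2  3  3  3  4  5  5  5  5  5  5
 G  0  1  1  2  3  3  4  4  5  5  5  5  5  5
 C  0  1  1  2  3  4  4  4  5  6  6  6  6  6
dp[11][13] = 6. One LCS (by backtracking along matches): GCGGCC.

6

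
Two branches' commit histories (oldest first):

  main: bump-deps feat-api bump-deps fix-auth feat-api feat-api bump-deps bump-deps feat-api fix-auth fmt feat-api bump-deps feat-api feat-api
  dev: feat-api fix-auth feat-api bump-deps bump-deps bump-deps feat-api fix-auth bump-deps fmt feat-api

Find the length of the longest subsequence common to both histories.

Pick feat-api [2,1] → fix-auth [4,2] → feat-api [5,3] → bump-deps [7,5] → bump-deps [8,6] → feat-api [9,7] → fix-auth [10,8] → fmt [11,10] → feat-api [15,11]; all 9 commits appear in both, in order. The LCS DP gives dp[15][11] = 9, so this is optimal.

9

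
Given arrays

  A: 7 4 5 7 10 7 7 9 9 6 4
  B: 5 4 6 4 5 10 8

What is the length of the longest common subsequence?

Let dp[i][j] be the LCS length of the first i values of A and the first j values of B. dp[i][j] = dp[i-1][j-1]+1 when the i-th and j-th values match, else max(dp[i-1][j], dp[i][j-1]).
    ·  5  4  6  4  5 10  8
 ·  0  0  0  0  0  0  0  0
 7  0  0  0  0  0  0  0  0
 4  0  0  1  1  1  1  1  1
 5  0  1  1  1  1  2  2  2
 7  0  1  1  1  1  2  2  2
10  0  1  1  1  1  2  3  3
 7  0  1  1  1  1  2  3  3
 7  0  1  1  1  1  2  3  3
 9  0  1  1  1  1  2  3  3
 9  0  1  1  1  1  2  3  3
 6  0  1  1  2  2  2  3  3
 4  0  1  2  2  3  3  3  3
dp[11][7] = 3. One LCS (by backtracking along matches): 4, 5, 10.

3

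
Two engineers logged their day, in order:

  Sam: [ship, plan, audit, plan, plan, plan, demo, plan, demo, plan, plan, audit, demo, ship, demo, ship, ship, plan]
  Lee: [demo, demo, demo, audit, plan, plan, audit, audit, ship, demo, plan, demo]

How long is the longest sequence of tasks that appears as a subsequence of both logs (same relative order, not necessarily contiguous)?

One common subsequence of length 8: demo (Sam #7, Lee #2), then demo (Sam #9, Lee #3), then plan (Sam #10, Lee #5), then plan (Sam #11, Lee #6), then audit (Sam #12, Lee #8), then ship (Sam #14, Lee #9), then demo (Sam #15, Lee #10), then plan (Sam #18, Lee #11). Since dp[18][12] = 8, nothing longer is possible.

8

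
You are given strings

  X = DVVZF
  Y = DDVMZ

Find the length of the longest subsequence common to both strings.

3

One common subsequence of length 3: D [1,2], then V [2,3], then Z [4,5], and the DP table's final entry dp[5][5] is also 3, so no common subsequence is longer.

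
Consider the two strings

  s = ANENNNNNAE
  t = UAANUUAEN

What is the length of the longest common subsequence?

One common subsequence of length 4: A [1,3]; then N [2,4]; then E [3,8]; then N [8,9]. dp[10][9] = 4 confirms this is the maximum.

4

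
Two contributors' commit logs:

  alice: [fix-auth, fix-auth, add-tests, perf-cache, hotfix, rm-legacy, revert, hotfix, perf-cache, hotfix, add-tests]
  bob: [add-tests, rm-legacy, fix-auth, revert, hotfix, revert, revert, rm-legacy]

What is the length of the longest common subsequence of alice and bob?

Taking add-tests (alice #3, bob #1); then rm-legacy (alice #6, bob #2); then revert (alice #7, bob #4); then hotfix (alice #8, bob #5) gives a common subsequence of length 4, and the DP table's final entry dp[11][8] is also 4, so no common subsequence is longer.

4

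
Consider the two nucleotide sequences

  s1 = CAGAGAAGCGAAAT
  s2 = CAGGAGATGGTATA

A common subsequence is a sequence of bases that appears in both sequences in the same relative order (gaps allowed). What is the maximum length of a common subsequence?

10

One common subsequence of length 10: C at s1[1]=s2[1], then A at s1[2]=s2[2], then G at s1[3]=s2[4], then A at s1[4]=s2[5], then G at s1[5]=s2[6], then A at s1[6]=s2[7], then G at s1[8]=s2[9], then G at s1[10]=s2[10], then A at s1[11]=s2[12], then A at s1[13]=s2[14], and the DP table's final entry dp[14][14] is also 10, so no common subsequence is longer.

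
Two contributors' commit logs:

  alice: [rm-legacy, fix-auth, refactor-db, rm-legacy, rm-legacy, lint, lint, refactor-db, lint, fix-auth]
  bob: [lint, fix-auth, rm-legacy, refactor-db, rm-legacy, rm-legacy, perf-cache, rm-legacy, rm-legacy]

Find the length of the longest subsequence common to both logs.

4

Pick rm-legacy (alice #1, bob #3), then refactor-db (alice #3, bob #4), then rm-legacy (alice #4, bob #8), then rm-legacy (alice #5, bob #9); all 4 commits appear in both, in order. dp[10][9] = 4 confirms this is the maximum.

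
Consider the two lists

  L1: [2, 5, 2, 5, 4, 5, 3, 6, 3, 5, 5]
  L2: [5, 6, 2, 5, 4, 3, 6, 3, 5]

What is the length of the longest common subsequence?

8

Taking 5 [2,1], 2 [3,3], 5 [4,4], 4 [5,5], 3 [7,6], 6 [8,7], 3 [9,8], 5 [11,9] gives a common subsequence of length 8. Since dp[11][9] = 8, nothing longer is possible.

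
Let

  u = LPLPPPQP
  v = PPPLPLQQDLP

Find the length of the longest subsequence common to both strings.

6

Pick P at u[2]=v[1]; then P at u[4]=v[2]; then P at u[5]=v[3]; then P at u[6]=v[5]; then Q at u[7]=v[8]; then P at u[8]=v[11]; all 6 characters appear in both, in order. dp[8][11] = 6 confirms this is the maximum.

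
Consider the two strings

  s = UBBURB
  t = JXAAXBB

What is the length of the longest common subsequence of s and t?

Let dp[i][j] be the LCS length of the first i characters of s and the first j characters of t. dp[i][j] = dp[i-1][j-1]+1 when the i-th and j-th characters match, else max(dp[i-1][j], dp[i][j-1]).
    ·  J  X  A  A  X  B  B
 ·  0  0  0  0  0  0  0  0
 U  0  0  0  0  0  0  0  0
 B  0  0  0  0  0  0  1  1
 B  0  0  0  0  0  0  1  2
 U  0  0  0  0  0  0  1  2
 R  0  0  0  0  0  0  1  2
 B  0  0  0  0  0  0  1  2
dp[6][7] = 2. One LCS (by backtracking along matches): BB.

2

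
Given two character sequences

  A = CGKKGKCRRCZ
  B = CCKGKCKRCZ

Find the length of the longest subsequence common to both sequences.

8

Match C at A[1]=B[2] → K at A[4]=B[3] → G at A[5]=B[4] → K at A[6]=B[5] → C at A[7]=B[6] → R at A[9]=B[8] → C at A[10]=B[9] → Z at A[11]=B[10] — 8 characters in the same relative order in both. dp[11][10] = 8 confirms this is the maximum.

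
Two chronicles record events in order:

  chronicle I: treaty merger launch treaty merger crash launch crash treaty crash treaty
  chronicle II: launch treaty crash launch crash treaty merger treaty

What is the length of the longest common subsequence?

7

Pick launch at chronicle I[3]=chronicle II[1], treaty at chronicle I[4]=chronicle II[2], crash at chronicle I[6]=chronicle II[3], launch at chronicle I[7]=chronicle II[4], crash at chronicle I[8]=chronicle II[5], treaty at chronicle I[9]=chronicle II[6], treaty at chronicle I[11]=chronicle II[8]; all 7 events appear in both, in order. The LCS DP gives dp[11][8] = 7, so this is optimal.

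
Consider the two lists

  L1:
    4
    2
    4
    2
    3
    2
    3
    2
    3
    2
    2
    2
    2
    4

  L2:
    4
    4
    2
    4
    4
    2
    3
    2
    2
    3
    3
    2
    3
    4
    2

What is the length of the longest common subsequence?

10

Taking 4 at L1[1]=L2[2] → 2 at L1[2]=L2[3] → 4 at L1[3]=L2[5] → 2 at L1[4]=L2[6] → 3 at L1[5]=L2[7] → 2 at L1[6]=L2[9] → 3 at L1[7]=L2[11] → 2 at L1[8]=L2[12] → 3 at L1[9]=L2[13] → 2 at L1[13]=L2[15] gives a common subsequence of length 10, and the DP table's final entry dp[14][15] is also 10, so no common subsequence is longer.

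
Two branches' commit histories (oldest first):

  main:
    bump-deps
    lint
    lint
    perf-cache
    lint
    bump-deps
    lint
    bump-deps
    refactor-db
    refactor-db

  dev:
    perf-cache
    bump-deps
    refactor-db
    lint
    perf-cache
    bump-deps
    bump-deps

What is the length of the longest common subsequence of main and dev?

One common subsequence of length 5: bump-deps (main #1, dev #2) → lint (main #3, dev #4) → perf-cache (main #4, dev #5) → bump-deps (main #6, dev #6) → bump-deps (main #8, dev #7). dp[10][7] = 5 confirms this is the maximum.

5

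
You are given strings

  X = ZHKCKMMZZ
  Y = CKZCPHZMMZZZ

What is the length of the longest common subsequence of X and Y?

Taking Z (X #1, Y #3), H (X #2, Y #6), M (X #6, Y #8), M (X #7, Y #9), Z (X #8, Y #11), Z (X #9, Y #12) gives a common subsequence of length 6. The LCS DP gives dp[9][12] = 6, so this is optimal.

6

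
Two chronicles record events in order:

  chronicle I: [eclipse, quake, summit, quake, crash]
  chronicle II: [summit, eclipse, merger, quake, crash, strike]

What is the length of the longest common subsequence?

Match eclipse [1,2] → quake [4,4] → crash [5,5] — 3 events in the same relative order in both. The LCS DP gives dp[5][6] = 3, so this is optimal.

3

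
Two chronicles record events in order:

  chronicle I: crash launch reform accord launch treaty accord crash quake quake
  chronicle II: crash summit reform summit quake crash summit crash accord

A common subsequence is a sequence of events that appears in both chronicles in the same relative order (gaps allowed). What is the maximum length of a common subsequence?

Taking crash (chronicle I #1, chronicle II #1); then reform (chronicle I #3, chronicle II #3); then accord (chronicle I #7, chronicle II #9) gives a common subsequence of length 3. The LCS DP gives dp[10][9] = 3, so this is optimal.

3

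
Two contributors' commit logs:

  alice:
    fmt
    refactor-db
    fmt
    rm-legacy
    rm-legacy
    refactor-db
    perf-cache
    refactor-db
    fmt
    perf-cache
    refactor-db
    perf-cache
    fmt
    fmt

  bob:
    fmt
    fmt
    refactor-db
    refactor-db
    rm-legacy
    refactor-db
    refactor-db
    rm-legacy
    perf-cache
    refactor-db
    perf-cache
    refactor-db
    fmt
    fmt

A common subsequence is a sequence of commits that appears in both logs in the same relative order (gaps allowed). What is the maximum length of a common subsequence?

10

One common subsequence of length 10: fmt (alice #1, bob #2), then refactor-db (alice #2, bob #4), then rm-legacy (alice #4, bob #5), then rm-legacy (alice #5, bob #8), then perf-cache (alice #7, bob #9), then refactor-db (alice #8, bob #10), then perf-cache (alice #10, bob #11), then refactor-db (alice #11, bob #12), then fmt (alice #13, bob #13), then fmt (alice #14, bob #14), and the DP table's final entry dp[14][14] is also 10, so no common subsequence is longer.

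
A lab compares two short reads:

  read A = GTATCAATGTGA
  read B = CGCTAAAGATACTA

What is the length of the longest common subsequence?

Pick G (read A #1, read B #2), T (read A #2, read B #4), A (read A #3, read B #6), A (read A #6, read B #7), A (read A #7, read B #9), T (read A #8, read B #10), T (read A #10, read B #13), A (read A #12, read B #14); all 8 bases appear in both, in order. dp[12][14] = 8 confirms this is the maximum.

8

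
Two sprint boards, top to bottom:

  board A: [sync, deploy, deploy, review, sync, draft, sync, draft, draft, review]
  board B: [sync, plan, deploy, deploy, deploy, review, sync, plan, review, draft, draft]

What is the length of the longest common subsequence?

7

Match sync at board A[1]=board B[1], then deploy at board A[2]=board B[4], then deploy at board A[3]=board B[5], then review at board A[4]=board B[6], then sync at board A[5]=board B[7], then draft at board A[8]=board B[10], then draft at board A[9]=board B[11] — 7 tasks in the same relative order in both, and the DP table's final entry dp[10][11] is also 7, so no common subsequence is longer.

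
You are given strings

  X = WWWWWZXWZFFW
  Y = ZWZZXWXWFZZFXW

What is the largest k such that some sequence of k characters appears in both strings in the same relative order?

7

Taking W at X[1]=Y[2], then W at X[2]=Y[6], then W at X[3]=Y[8], then Z at X[6]=Y[10], then Z at X[9]=Y[11], then F at X[10]=Y[12], then W at X[12]=Y[14] gives a common subsequence of length 7. The LCS DP gives dp[12][14] = 7, so this is optimal.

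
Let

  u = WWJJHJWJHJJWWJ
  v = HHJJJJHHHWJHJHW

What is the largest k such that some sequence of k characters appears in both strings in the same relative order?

Match J at u[3]=v[5], then J at u[4]=v[6], then H at u[5]=v[9], then W at u[7]=v[10], then J at u[8]=v[11], then H at u[9]=v[12], then J at u[10]=v[13], then W at u[13]=v[15] — 8 characters in the same relative order in both, and the DP table's final entry dp[14][15] is also 8, so no common subsequence is longer.

8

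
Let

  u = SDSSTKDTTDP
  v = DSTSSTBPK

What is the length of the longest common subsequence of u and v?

5

Let dp[i][j] be the LCS length of the first i characters of u and the first j characters of v. dp[i][j] = dp[i-1][j-1]+1 when the i-th and j-th characters match, else max(dp[i-1][j], dp[i][j-1]).
    ·  D  S  T  S  S  T  B  P  K
 ·  0  0  0  0  0  0  0  0  0  0
 S  0  0  1  1  1  1  1  1  1  1
 D  0  1  1  1  1  1  1  1  1  1
 S  0  1  2  2  2  2  2  2  2  2
 S  0  1  2  2  3  3  3  3  3  3
 T  0  1  2  3  3  3  4  4  4  4
 K  0  1  2  3  3  3  4  4  4  5
 D  0  1  2  3  3  3  4  4  4  5
 T  0  1  2  3  3  3  4  4  4  5
 T  0  1  2  3  3  3  4  4  4  5
 D  0  1  2  3  3  3  4  4  4  5
 P  0  1  2  3  3  3  4  4  5  5
dp[11][9] = 5. One LCS (by backtracking along matches): SSSTK.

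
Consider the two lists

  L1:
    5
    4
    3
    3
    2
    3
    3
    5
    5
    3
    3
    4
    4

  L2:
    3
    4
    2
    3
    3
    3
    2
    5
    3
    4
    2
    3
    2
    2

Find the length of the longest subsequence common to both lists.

Match 4 at L1[2]=L2[2], 3 at L1[3]=L2[5], 3 at L1[4]=L2[6], 2 at L1[5]=L2[7], 5 at L1[9]=L2[8], 3 at L1[10]=L2[9], 3 at L1[11]=L2[12] — 7 values in the same relative order in both. The LCS DP gives dp[13][14] = 7, so this is optimal.

7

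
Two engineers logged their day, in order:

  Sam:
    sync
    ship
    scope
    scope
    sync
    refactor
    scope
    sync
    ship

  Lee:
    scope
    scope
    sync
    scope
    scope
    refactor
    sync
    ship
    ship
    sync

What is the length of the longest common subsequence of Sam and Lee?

6

Match sync at Sam[1]=Lee[3]; then scope at Sam[3]=Lee[4]; then scope at Sam[4]=Lee[5]; then refactor at Sam[6]=Lee[6]; then sync at Sam[8]=Lee[7]; then ship at Sam[9]=Lee[9] — 6 tasks in the same relative order in both. dp[9][10] = 6 confirms this is the maximum.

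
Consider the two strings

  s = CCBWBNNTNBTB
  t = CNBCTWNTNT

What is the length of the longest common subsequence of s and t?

Let dp[i][j] be the LCS length of the first i characters of s and the first j characters of t. dp[i][j] = dp[i-1][j-1]+1 when the i-th and j-th characters match, else max(dp[i-1][j], dp[i][j-1]).
    ·  C  N  B  C  T  W  N  T  N  T
 ·  0  0  0  0  0  0  0  0  0  0  0
 C  0  1  1  1  1  1  1  1  1  1  1
 C  0  1  1  1  2  2  2  2  2  2  2
 B  0  1  1  2  2  2  2  2  2  2  2
 W  0  1  1  2  2  2  3  3  3  3  3
 B  0  1  1  2  2  2  3  3  3  3  3
 N  0  1  2  2  2  2  3  4  4  4  4
 N  0  1  2  2  2  2  3  4  4  5  5
 T  0  1  2  2  2  3  3  4  5  5  6
 N  0  1  2  2  2  3  3  4  5  6  6
 B  0  1  2  3  3  3  3  4  5  6  6
 T  0  1  2  3  3  4  4  4  5  6  7
 B  0  1  2  3  3  4  4  4  5  6  7
dp[12][10] = 7. One LCS (by backtracking along matches): CCWNTNT.

7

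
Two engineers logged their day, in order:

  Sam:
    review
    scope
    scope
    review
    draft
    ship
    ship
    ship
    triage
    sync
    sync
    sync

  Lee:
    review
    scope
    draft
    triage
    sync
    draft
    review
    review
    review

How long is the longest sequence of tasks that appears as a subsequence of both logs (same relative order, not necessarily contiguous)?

Match review at Sam[1]=Lee[1], then scope at Sam[3]=Lee[2], then draft at Sam[5]=Lee[3], then triage at Sam[9]=Lee[4], then sync at Sam[10]=Lee[5] — 5 tasks in the same relative order in both, and the DP table's final entry dp[12][9] is also 5, so no common subsequence is longer.

5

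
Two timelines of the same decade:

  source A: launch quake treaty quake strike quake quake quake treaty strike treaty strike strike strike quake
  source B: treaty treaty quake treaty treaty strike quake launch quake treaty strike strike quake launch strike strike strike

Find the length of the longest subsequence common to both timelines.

Pick quake at source A[2]=source B[3] → treaty at source A[3]=source B[5] → strike at source A[5]=source B[6] → quake at source A[6]=source B[7] → quake at source A[8]=source B[9] → treaty at source A[9]=source B[10] → strike at source A[10]=source B[12] → strike at source A[12]=source B[15] → strike at source A[13]=source B[16] → strike at source A[14]=source B[17]; all 10 events appear in both, in order. dp[15][17] = 10 confirms this is the maximum.

10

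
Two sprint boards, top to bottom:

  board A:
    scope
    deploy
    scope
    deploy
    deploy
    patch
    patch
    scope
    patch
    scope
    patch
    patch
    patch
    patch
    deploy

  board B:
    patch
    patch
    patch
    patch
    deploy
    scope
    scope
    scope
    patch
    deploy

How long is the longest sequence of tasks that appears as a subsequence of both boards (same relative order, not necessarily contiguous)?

Taking deploy (board A #2, board B #5); then scope (board A #3, board B #6); then scope (board A #8, board B #7); then scope (board A #10, board B #8); then patch (board A #14, board B #9); then deploy (board A #15, board B #10) gives a common subsequence of length 6. dp[15][10] = 6 confirms this is the maximum.

6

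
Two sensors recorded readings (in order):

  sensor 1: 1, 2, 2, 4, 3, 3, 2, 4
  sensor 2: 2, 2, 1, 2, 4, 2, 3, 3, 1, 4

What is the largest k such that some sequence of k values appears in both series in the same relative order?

6

Pick 1 (sensor 1 #1, sensor 2 #3); then 2 (sensor 1 #2, sensor 2 #4); then 2 (sensor 1 #3, sensor 2 #6); then 3 (sensor 1 #5, sensor 2 #7); then 3 (sensor 1 #6, sensor 2 #8); then 4 (sensor 1 #8, sensor 2 #10); all 6 values appear in both, in order, and the DP table's final entry dp[8][10] is also 6, so no common subsequence is longer.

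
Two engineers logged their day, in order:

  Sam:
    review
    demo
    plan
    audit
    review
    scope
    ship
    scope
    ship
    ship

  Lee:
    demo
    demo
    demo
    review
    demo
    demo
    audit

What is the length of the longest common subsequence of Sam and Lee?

Match review [1,4] → demo [2,6] → audit [4,7] — 3 tasks in the same relative order in both, and the DP table's final entry dp[10][7] is also 3, so no common subsequence is longer.

3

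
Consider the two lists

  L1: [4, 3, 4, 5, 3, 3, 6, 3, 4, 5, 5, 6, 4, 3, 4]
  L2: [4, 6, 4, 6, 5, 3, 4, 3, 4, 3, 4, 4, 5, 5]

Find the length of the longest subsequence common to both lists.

9

Match 4 at L1[1]=L2[1] → 4 at L1[3]=L2[3] → 5 at L1[4]=L2[5] → 3 at L1[5]=L2[6] → 3 at L1[6]=L2[8] → 3 at L1[8]=L2[10] → 4 at L1[9]=L2[12] → 5 at L1[10]=L2[13] → 5 at L1[11]=L2[14] — 9 values in the same relative order in both. The LCS DP gives dp[15][14] = 9, so this is optimal.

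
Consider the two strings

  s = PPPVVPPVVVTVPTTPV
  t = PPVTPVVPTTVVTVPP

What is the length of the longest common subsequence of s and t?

Pick P [1,1] → P [2,2] → P [3,5] → V [4,6] → V [5,7] → P [6,8] → V [9,11] → V [10,12] → T [11,13] → V [12,14] → P [13,15] → P [16,16]; all 12 characters appear in both, in order. The LCS DP gives dp[17][16] = 12, so this is optimal.

12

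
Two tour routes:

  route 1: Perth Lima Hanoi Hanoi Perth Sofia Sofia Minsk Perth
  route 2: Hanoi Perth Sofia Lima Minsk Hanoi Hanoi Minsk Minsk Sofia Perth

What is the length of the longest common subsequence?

6

Taking Perth (route 1 #1, route 2 #2) → Lima (route 1 #2, route 2 #4) → Hanoi (route 1 #3, route 2 #6) → Hanoi (route 1 #4, route 2 #7) → Sofia (route 1 #7, route 2 #10) → Perth (route 1 #9, route 2 #11) gives a common subsequence of length 6. dp[9][11] = 6 confirms this is the maximum.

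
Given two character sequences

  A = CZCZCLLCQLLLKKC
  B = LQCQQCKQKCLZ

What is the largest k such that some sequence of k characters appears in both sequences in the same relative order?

6

Pick L (A #6, B #1), C (A #8, B #3), Q (A #9, B #5), K (A #13, B #7), K (A #14, B #9), C (A #15, B #10); all 6 characters appear in both, in order. dp[15][12] = 6 confirms this is the maximum.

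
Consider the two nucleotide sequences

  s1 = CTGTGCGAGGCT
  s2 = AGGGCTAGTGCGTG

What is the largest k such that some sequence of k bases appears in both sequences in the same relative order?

One common subsequence of length 8: C (s1 #1, s2 #5) → T (s1 #2, s2 #6) → G (s1 #3, s2 #8) → T (s1 #4, s2 #9) → G (s1 #5, s2 #10) → C (s1 #6, s2 #11) → G (s1 #7, s2 #12) → G (s1 #10, s2 #14), and the DP table's final entry dp[12][14] is also 8, so no common subsequence is longer.

8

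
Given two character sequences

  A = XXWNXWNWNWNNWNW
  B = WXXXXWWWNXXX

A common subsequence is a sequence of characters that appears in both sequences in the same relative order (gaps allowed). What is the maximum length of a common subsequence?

Taking X [1,3]; then X [2,4]; then X [5,5]; then W [6,6]; then W [8,7]; then W [10,8]; then N [11,9] gives a common subsequence of length 7, and the DP table's final entry dp[15][12] is also 7, so no common subsequence is longer.

7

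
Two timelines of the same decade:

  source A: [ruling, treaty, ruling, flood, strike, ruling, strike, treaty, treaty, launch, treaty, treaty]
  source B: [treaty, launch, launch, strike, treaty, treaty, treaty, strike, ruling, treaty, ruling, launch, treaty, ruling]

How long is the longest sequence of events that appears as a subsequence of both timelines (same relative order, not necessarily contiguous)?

6

One common subsequence of length 6: treaty (source A #2, source B #7), strike (source A #5, source B #8), ruling (source A #6, source B #9), treaty (source A #8, source B #10), launch (source A #10, source B #12), treaty (source A #11, source B #13), and the DP table's final entry dp[12][14] is also 6, so no common subsequence is longer.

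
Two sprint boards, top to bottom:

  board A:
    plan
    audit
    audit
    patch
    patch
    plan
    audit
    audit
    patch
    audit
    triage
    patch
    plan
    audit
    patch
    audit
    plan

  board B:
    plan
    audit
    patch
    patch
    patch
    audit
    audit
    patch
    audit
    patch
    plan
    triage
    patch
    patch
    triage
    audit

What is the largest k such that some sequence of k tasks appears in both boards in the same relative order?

12

Match plan at board A[1]=board B[1], audit at board A[2]=board B[2], patch at board A[4]=board B[4], patch at board A[5]=board B[5], audit at board A[7]=board B[6], audit at board A[8]=board B[7], patch at board A[9]=board B[8], audit at board A[10]=board B[9], triage at board A[11]=board B[12], patch at board A[12]=board B[13], patch at board A[15]=board B[14], audit at board A[16]=board B[16] — 12 tasks in the same relative order in both, and the DP table's final entry dp[17][16] is also 12, so no common subsequence is longer.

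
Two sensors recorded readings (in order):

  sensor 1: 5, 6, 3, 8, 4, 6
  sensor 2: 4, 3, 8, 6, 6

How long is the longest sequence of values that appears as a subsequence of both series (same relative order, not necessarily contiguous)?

3

Let dp[i][j] be the LCS length of the first i values of sensor 1 and the first j values of sensor 2. dp[i][j] = dp[i-1][j-1]+1 when the i-th and j-th values match, else max(dp[i-1][j], dp[i][j-1]).
    ·  4  3  8  6  6
 ·  0  0  0  0  0  0
 5  0  0  0  0  0  0
 6  0  0  0  0  1  1
 3  0  0  1  1  1  1
 8  0  0  1  2  2  2
 4  0  1  1  2  2  2
 6  0  1  1  2  3  3
dp[6][5] = 3. One LCS (by backtracking along matches): 3, 8, 6.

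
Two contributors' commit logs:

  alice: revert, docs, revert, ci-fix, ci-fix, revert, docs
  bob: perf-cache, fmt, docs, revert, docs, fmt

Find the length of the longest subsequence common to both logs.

3

Match docs (alice #2, bob #3), then revert (alice #6, bob #4), then docs (alice #7, bob #5) — 3 commits in the same relative order in both, and the DP table's final entry dp[7][6] is also 3, so no common subsequence is longer.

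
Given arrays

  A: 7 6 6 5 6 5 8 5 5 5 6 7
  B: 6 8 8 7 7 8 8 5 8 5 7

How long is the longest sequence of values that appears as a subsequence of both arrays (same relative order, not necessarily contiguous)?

One common subsequence of length 5: 7 [1,5], then 5 [6,8], then 8 [7,9], then 5 [10,10], then 7 [12,11]. The LCS DP gives dp[12][11] = 5, so this is optimal.

5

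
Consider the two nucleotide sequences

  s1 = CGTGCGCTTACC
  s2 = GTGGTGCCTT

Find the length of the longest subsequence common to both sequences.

Pick G (s1 #2, s2 #4); then T (s1 #3, s2 #5); then G (s1 #4, s2 #6); then C (s1 #5, s2 #7); then C (s1 #7, s2 #8); then T (s1 #8, s2 #9); then T (s1 #9, s2 #10); all 7 bases appear in both, in order. The LCS DP gives dp[12][10] = 7, so this is optimal.

7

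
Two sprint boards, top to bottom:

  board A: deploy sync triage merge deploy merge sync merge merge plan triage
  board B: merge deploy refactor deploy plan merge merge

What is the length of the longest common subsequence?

4

Pick deploy (board A #1, board B #2), deploy (board A #5, board B #4), merge (board A #8, board B #6), merge (board A #9, board B #7); all 4 tasks appear in both, in order. dp[11][7] = 4 confirms this is the maximum.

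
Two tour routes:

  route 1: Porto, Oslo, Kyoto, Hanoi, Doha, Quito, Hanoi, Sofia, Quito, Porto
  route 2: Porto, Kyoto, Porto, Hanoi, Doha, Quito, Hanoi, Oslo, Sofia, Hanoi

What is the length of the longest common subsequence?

7

Match Porto at route 1[1]=route 2[1] → Kyoto at route 1[3]=route 2[2] → Hanoi at route 1[4]=route 2[4] → Doha at route 1[5]=route 2[5] → Quito at route 1[6]=route 2[6] → Hanoi at route 1[7]=route 2[7] → Sofia at route 1[8]=route 2[9] — 7 stops in the same relative order in both. dp[10][10] = 7 confirms this is the maximum.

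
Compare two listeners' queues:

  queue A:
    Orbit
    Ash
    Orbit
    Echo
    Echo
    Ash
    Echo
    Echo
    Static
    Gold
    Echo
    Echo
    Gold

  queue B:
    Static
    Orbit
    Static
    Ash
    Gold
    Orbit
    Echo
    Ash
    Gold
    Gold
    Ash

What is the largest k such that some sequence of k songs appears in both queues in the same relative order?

One common subsequence of length 7: Orbit [1,2]; then Ash [2,4]; then Orbit [3,6]; then Echo [5,7]; then Ash [6,8]; then Gold [10,9]; then Gold [13,10]. The LCS DP gives dp[13][11] = 7, so this is optimal.

7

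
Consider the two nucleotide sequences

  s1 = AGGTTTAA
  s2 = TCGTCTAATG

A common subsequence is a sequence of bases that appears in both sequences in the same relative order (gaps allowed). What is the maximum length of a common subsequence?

5

Let dp[i][j] be the LCS length of the first i bases of s1 and the first j bases of s2. dp[i][j] = dp[i-1][j-1]+1 when the i-th and j-th bases match, else max(dp[i-1][j], dp[i][j-1]).
    ·  T  C  G  T  C  T  A  A  T  G
 ·  0  0  0  0  0  0  0  0  0  0  0
 A  0  0  0  0  0  0  0  1  1  1  1
 G  0  0  0  1  1  1  1  1  1  1  2
 G  0  0  0  1  1  1  1  1  1  1  2
 T  0  1  1  1  2  2  2  2  2  2  2
 T  0  1  1  1  2  2  3  3  3  3  3
 T  0  1  1  1  2  2  3  3  3  4  4
 A  0  1  1  1  2  2  3  4  4  4  4
 A  0  1  1  1  2  2  3  4  5  5  5
dp[8][10] = 5. One LCS (by backtracking along matches): GTTAA.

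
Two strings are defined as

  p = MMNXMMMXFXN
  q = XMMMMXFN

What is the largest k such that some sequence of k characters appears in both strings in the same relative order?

Let dp[i][j] be the LCS length of the first i characters of p and the first j characters of q. dp[i][j] = dp[i-1][j-1]+1 when the i-th and j-th characters match, else max(dp[i-1][j], dp[i][j-1]).
    ·  X  M  M  M  M  X  F  N
 ·  0  0  0  0  0  0  0  0  0
 M  0  0  1  1  1  1  1  1  1
 M  0  0  1  2  2  2  2  2  2
 N  0  0  1  2  2  2  2  2  3
 X  0  1  1  2  2  2  3  3  3
 M  0  1  2  2  3  3  3  3  3
 M  0  1  2  3  3  4  4  4  4
 M  0  1  2  3  4  4  4  4  4
 X  0  1  2  3  4  4  5  5  5
 F  0  1  2  3  4  4  5  6  6
 X  0  1  2  3  4  4  5  6  6
 N  0  1  2  3  4  4  5  6  7
dp[11][8] = 7. One LCS (by backtracking along matches): MMMMXFN.

7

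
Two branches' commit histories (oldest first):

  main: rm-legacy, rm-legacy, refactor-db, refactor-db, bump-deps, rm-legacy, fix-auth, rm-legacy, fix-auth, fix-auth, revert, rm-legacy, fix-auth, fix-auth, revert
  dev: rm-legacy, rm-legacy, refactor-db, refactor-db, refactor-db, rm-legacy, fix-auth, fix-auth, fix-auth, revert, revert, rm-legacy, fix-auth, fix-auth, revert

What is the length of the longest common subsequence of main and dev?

Pick rm-legacy [1,1], rm-legacy [2,2], refactor-db [3,4], refactor-db [4,5], rm-legacy [6,6], fix-auth [7,7], fix-auth [9,8], fix-auth [10,9], revert [11,11], rm-legacy [12,12], fix-auth [13,13], fix-auth [14,14], revert [15,15]; all 13 commits appear in both, in order, and the DP table's final entry dp[15][15] is also 13, so no common subsequence is longer.

13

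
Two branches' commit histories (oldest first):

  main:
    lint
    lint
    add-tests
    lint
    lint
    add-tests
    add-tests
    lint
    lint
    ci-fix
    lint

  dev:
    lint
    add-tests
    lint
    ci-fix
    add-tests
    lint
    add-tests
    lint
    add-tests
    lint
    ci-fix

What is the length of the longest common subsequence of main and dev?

Pick lint (main #1, dev #1), then lint (main #2, dev #3), then add-tests (main #3, dev #5), then lint (main #4, dev #6), then lint (main #5, dev #8), then add-tests (main #7, dev #9), then lint (main #9, dev #10), then ci-fix (main #10, dev #11); all 8 commits appear in both, in order. The LCS DP gives dp[11][11] = 8, so this is optimal.

8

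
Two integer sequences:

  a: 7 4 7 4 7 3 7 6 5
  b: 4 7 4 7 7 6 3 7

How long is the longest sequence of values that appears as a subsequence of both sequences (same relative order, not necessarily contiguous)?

Let dp[i][j] be the LCS length of the first i values of a and the first j values of b. dp[i][j] = dp[i-1][j-1]+1 when the i-th and j-th values match, else max(dp[i-1][j], dp[i][j-1]).
    ·  4  7  4  7  7  6  3  7
 ·  0  0  0  0  0  0  0  0  0
 7  0  0  1  1  1  1  1  1  1
 4  0  1  1  2  2  2  2  2  2
 7  0  1  2  2  3  3  3  3  3
 4  0  1  2  3  3  3  3  3  3
 7  0  1  2  3  4  4  4  4  4
 3  0  1  2  3  4  4  4  5  5
 7  0  1  2  3  4  5  5  5  6
 6  0  1  2  3  4  5  6  6  6
 5  0  1  2  3  4  5  6  6  6
dp[9][8] = 6. One LCS (by backtracking along matches): 7, 4, 7, 7, 3, 7.

6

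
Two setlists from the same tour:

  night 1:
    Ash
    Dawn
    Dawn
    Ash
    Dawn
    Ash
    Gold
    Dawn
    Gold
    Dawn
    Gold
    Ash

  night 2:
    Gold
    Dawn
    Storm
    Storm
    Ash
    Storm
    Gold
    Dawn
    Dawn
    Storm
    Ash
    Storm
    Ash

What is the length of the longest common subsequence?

Match Dawn at night 1[2]=night 2[2]; then Ash at night 1[4]=night 2[5]; then Gold at night 1[7]=night 2[7]; then Dawn at night 1[8]=night 2[8]; then Dawn at night 1[10]=night 2[9]; then Ash at night 1[12]=night 2[13] — 6 songs in the same relative order in both. The LCS DP gives dp[12][13] = 6, so this is optimal.

6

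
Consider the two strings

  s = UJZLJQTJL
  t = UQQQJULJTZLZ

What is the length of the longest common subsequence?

One common subsequence of length 6: U (s #1, t #1), then J (s #2, t #5), then L (s #4, t #7), then J (s #5, t #8), then T (s #7, t #9), then L (s #9, t #11). The LCS DP gives dp[9][12] = 6, so this is optimal.

6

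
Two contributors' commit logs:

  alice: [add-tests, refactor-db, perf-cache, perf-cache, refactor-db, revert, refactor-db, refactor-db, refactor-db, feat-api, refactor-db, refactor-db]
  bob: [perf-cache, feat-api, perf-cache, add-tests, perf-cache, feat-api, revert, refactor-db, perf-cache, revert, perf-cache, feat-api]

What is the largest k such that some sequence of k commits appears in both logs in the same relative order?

5

Match add-tests at alice[1]=bob[4], then refactor-db at alice[2]=bob[8], then perf-cache at alice[3]=bob[9], then perf-cache at alice[4]=bob[11], then feat-api at alice[10]=bob[12] — 5 commits in the same relative order in both. dp[12][12] = 5 confirms this is the maximum.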